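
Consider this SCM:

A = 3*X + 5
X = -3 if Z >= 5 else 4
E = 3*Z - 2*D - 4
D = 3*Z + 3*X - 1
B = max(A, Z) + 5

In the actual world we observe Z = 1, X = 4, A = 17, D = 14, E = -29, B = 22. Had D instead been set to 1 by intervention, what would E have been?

Intervening sets D = 1 and removes its equation (D = 3*Z + 3*X - 1).
E = 3*Z - 2*D - 4  [with Z=1, D=1]  = -3

-3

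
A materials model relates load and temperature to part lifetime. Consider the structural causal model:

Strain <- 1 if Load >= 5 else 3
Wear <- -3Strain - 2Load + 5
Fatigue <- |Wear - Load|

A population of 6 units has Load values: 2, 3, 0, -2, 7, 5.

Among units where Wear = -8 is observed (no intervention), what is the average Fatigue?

11.5

E[Fatigue|Wear=-8] averages over only the 2 units with Wear=-8 (Load = 2, 5): Fatigue = 10, 13, mean 11.5.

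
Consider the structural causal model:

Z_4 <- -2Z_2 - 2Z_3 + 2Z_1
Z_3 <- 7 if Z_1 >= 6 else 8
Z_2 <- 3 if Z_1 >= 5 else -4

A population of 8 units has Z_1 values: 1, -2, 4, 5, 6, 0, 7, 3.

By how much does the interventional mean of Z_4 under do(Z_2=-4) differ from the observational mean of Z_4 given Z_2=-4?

4.1

do(Z_2=-4) breaks Z_2's dependence on Z_1. With Z_2=-4 fixed, Z_4 across the units is -6, -12, 0, 2, 6, -8, 8, -2, mean -1.5.
E[Z_4|Z_2=-4] averages over only the 5 units with Z_2=-4 (Z_1 = 1, -2, 4, 0, 3): Z_4 = -6, -12, 0, -8, -2, mean -5.6.
Difference = -1.5 − (-5.6) = 4.1.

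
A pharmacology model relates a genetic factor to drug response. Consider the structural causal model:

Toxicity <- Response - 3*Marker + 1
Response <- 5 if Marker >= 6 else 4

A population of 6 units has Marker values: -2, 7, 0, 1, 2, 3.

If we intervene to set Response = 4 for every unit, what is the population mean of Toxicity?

Every unit gets Response=4 under the intervention. Toxicity values become 11, -16, 5, 2, -1, -4; E[Toxicity|do(Response=4)] = -0.5.

-0.5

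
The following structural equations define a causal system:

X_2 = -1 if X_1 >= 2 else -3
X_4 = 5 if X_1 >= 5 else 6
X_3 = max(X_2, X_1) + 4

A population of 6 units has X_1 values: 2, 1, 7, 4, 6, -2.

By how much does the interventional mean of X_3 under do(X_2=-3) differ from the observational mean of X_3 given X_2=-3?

3.5

Every unit gets X_2=-3 under the intervention. X_3 values become 6, 5, 11, 8, 10, 2; E[X_3|do(X_2=-3)] = 7.
E[X_3|X_2=-3] averages over only the 2 units with X_2=-3 (X_1 = 1, -2): X_3 = 5, 2, mean 3.5.
Difference = 7 − 3.5 = 3.5.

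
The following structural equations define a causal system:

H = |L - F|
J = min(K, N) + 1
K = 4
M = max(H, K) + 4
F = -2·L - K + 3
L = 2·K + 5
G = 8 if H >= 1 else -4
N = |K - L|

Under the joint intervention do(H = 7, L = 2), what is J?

Under do(H = 7, L = 2), each intervened variable's structural equation is replaced by its fixed value.
N = |K - L|  [with K=4, L=2]  = 2
J = min(K, N) + 1  [with K=4, N=2]  = 3

3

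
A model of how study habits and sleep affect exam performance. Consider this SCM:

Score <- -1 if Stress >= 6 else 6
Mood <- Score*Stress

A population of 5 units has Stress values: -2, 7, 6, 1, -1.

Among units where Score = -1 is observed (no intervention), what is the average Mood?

E[Mood|Score=-1] averages over only the 2 units with Score=-1 (Stress = 7, 6): Mood = -7, -6, mean -6.5.

-6.5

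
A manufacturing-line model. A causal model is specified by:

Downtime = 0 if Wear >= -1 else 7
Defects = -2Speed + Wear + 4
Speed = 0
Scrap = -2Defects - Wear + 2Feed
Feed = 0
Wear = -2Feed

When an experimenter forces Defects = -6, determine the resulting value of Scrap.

12

Intervening sets Defects = -6 and removes its equation (Defects = -2Speed + Wear + 4).
Wear = -2Feed  [with Feed=0]  = 0
Scrap = -2Defects - Wear + 2Feed  [with Defects=-6, Wear=0, Feed=0]  = 12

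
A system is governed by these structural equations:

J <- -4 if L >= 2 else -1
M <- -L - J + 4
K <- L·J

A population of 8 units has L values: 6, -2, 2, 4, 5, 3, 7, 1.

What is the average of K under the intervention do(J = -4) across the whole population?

The intervention sets J=-4 in all 8 units regardless of L. Recomputing K per unit gives -24, 8, -8, -16, -20, -12, -28, -4; average -13.

-13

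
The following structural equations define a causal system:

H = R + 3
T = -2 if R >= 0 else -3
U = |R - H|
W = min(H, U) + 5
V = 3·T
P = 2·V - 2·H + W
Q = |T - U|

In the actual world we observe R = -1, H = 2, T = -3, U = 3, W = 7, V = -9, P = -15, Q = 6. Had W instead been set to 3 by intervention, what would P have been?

Under do(W=3), the mechanism W = min(H, U) + 5 is discarded; W is fixed at 3.
H = R + 3  [with R=-1]  = 2
T = -2 if R >= 0 else -3  [with R=-1]  = -3
V = 3·T  [with T=-3]  = -9
P = 2·V - 2·H + W  [with V=-9, H=2, W=3]  = -19

-19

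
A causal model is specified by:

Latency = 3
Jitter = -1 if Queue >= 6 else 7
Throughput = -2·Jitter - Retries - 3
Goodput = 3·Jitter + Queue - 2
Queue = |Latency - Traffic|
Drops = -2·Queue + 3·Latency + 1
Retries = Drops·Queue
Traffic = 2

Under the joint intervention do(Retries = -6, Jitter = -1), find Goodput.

-4

Setting Retries = -6, Jitter = -1 by intervention discards those variables' equations.
Queue = |Latency - Traffic|  [with Latency=3, Traffic=2]  = 1
Goodput = 3·Jitter + Queue - 2  [with Jitter=-1, Queue=1]  = -4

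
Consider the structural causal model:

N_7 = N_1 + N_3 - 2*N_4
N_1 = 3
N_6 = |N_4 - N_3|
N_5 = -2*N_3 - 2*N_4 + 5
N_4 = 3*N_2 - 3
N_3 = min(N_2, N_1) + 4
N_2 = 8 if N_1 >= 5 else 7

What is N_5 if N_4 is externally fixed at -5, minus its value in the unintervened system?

46

Intervening sets N_4 = -5 and removes its equation (N_4 = 3*N_2 - 3).
N_2 = 8 if N_1 >= 5 else 7  [with N_1=3]  = 7
N_3 = min(N_2, N_1) + 4  [with N_2=7, N_1=3]  = 7
N_5 = -2*N_3 - 2*N_4 + 5  [with N_3=7, N_4=-5]  = 1
Without intervention: N_2 = 8 if N_1 >= 5 else 7  [with N_1=3]  = 7; N_3 = min(N_2, N_1) + 4  [with N_2=7, N_1=3]  = 7; N_4 = 3*N_2 - 3  [with N_2=7]  = 18; N_5 = -2*N_3 - 2*N_4 + 5  [with N_3=7, N_4=18]  = -45.
Change = 1 − (-45) = 46.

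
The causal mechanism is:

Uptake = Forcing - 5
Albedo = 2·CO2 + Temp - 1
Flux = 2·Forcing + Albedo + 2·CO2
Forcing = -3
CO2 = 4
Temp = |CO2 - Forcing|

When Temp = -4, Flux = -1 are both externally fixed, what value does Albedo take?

The joint intervention fixes Temp = -4, Flux = -1, removing each variable's own equation.
Albedo = 2·CO2 + Temp - 1  [with CO2=4, Temp=-4]  = 3

3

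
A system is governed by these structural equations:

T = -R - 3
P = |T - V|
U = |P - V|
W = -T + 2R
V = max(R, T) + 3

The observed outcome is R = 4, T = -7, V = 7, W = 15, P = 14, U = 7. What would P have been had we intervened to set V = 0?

do(V=0) replaces the equation V = max(R, T) + 3 with the constant V = 0.
T = -R - 3  [with R=4]  = -7
P = |T - V|  [with T=-7, V=0]  = 7

7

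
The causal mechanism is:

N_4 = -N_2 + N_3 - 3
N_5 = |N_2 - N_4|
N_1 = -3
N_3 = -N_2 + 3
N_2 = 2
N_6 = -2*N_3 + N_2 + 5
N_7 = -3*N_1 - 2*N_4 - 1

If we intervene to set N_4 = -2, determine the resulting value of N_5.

Intervening sets N_4 = -2 and removes its equation (N_4 = -N_2 + N_3 - 3).
N_5 = |N_2 - N_4|  [with N_2=2, N_4=-2]  = 4

4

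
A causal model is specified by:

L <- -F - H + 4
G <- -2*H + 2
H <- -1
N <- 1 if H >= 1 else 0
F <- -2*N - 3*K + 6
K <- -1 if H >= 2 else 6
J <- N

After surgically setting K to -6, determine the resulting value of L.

do(K=-6) replaces the equation K <- -1 if H >= 2 else 6 with the constant K = -6.
N = 1 if H >= 1 else 0  [with H=-1]  = 0
F = -2*N - 3*K + 6  [with N=0, K=-6]  = 24
L = -F - H + 4  [with F=24, H=-1]  = -19

-19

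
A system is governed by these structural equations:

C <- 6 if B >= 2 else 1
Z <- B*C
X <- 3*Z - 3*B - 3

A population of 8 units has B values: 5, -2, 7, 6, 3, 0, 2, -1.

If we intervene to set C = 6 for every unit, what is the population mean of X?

34.5

do(C=6) breaks C's dependence on B. With C=6 fixed, X across the units is 72, -33, 102, 87, 42, -3, 27, -18, mean 34.5.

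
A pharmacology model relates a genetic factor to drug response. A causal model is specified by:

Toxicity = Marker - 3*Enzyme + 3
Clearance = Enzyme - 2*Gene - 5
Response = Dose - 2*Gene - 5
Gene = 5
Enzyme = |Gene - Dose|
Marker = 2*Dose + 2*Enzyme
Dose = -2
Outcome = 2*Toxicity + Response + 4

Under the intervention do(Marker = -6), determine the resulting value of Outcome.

do(Marker=-6) replaces the equation Marker = 2*Dose + 2*Enzyme with the constant Marker = -6.
Enzyme = |Gene - Dose|  [with Gene=5, Dose=-2]  = 7
Response = Dose - 2*Gene - 5  [with Dose=-2, Gene=5]  = -17
Toxicity = Marker - 3*Enzyme + 3  [with Marker=-6, Enzyme=7]  = -24
Outcome = 2*Toxicity + Response + 4  [with Toxicity=-24, Response=-17]  = -61

-61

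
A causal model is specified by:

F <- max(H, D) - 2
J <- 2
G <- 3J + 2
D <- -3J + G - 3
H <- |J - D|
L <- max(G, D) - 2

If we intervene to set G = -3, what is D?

The intervention breaks the incoming arrows to G: G <- 3J + 2 no longer applies, and G = -3.
D = -3J + G - 3  [with J=2, G=-3]  = -12

-12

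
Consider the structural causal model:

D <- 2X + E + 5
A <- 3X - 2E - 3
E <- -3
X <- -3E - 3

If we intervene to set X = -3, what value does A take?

Under do(X=-3), the mechanism X <- -3E - 3 is discarded; X is fixed at -3.
A = 3X - 2E - 3  [with X=-3, E=-3]  = -6

-6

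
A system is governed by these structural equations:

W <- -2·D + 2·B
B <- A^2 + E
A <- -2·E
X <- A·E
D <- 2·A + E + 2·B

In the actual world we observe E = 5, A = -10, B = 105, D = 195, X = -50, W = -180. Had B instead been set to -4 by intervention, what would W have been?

38

The intervention breaks the incoming arrows to B: B <- A^2 + E no longer applies, and B = -4.
A = -2·E  [with E=5]  = -10
D = 2·A + E + 2·B  [with A=-10, E=5, B=-4]  = -23
W = -2·D + 2·B  [with D=-23, B=-4]  = 38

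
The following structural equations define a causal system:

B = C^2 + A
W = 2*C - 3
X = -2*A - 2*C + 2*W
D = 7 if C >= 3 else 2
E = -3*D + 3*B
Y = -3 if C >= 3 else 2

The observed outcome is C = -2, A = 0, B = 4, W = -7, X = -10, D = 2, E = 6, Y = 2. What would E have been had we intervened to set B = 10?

24

The intervention breaks the incoming arrows to B: B = C^2 + A no longer applies, and B = 10.
D = 7 if C >= 3 else 2  [with C=-2]  = 2
E = -3*D + 3*B  [with D=2, B=10]  = 24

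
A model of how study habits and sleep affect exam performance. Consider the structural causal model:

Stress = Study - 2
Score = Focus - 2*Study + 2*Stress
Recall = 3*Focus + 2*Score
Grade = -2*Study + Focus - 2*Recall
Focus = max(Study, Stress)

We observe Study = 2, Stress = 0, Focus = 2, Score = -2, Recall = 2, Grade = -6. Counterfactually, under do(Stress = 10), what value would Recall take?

do(Stress=10) replaces the equation Stress = Study - 2 with the constant Stress = 10.
Focus = max(Study, Stress)  [with Study=2, Stress=10]  = 10
Score = Focus - 2*Study + 2*Stress  [with Focus=10, Study=2, Stress=10]  = 26
Recall = 3*Focus + 2*Score  [with Focus=10, Score=26]  = 82

82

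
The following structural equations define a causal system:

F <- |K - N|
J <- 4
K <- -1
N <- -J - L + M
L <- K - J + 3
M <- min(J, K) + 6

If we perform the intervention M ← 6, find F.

Under do(M=6), the mechanism M <- min(J, K) + 6 is discarded; M is fixed at 6.
L = K - J + 3  [with K=-1, J=4]  = -2
N = -J - L + M  [with J=4, L=-2, M=6]  = 4
F = |K - N|  [with K=-1, N=4]  = 5

5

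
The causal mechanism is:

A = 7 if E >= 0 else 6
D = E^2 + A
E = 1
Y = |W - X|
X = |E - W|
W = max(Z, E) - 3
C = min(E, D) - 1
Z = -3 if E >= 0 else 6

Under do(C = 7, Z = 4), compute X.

Setting C = 7, Z = 4 by intervention discards those variables' equations.
W = max(Z, E) - 3  [with Z=4, E=1]  = 1
X = |E - W|  [with E=1, W=1]  = 0

0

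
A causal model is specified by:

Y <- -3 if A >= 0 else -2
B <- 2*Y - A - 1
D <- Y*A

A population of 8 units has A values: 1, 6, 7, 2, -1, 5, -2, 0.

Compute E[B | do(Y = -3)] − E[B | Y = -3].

1.25

do(Y=-3) breaks Y's dependence on A. With Y=-3 fixed, B across the units is -8, -13, -14, -9, -6, -12, -5, -7, mean -9.25.
Conditioning on Y=-3 selects the 6 unit(s) with A ∈ {1, 6, 7, 2, 5, 0}. Their B values: -8, -13, -14, -9, -12, -7. Mean = -10.5.
Difference = -9.25 − (-10.5) = 1.25.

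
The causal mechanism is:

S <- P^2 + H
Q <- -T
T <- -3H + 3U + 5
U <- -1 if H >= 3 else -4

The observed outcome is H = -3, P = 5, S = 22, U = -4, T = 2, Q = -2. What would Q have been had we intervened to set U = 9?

-41

Under do(U=9), the mechanism U <- -1 if H >= 3 else -4 is discarded; U is fixed at 9.
T = -3H + 3U + 5  [with H=-3, U=9]  = 41
Q = -T  [with T=41]  = -41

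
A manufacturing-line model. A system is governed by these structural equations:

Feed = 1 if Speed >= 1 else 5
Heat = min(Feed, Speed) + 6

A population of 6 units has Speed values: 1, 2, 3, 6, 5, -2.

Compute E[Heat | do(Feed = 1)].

6.5

Under do(Feed=1), Feed's equation is replaced by Feed=1 for every unit. Per-unit Heat: 7, 7, 7, 7, 7, 4. Mean = 6.5.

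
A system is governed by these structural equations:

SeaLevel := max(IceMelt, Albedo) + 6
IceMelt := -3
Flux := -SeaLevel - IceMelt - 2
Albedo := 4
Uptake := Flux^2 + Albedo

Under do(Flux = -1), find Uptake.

Intervening sets Flux = -1 and removes its equation (Flux := -SeaLevel - IceMelt - 2).
Uptake = Flux^2 + Albedo  [with Flux=-1, Albedo=4]  = 5

5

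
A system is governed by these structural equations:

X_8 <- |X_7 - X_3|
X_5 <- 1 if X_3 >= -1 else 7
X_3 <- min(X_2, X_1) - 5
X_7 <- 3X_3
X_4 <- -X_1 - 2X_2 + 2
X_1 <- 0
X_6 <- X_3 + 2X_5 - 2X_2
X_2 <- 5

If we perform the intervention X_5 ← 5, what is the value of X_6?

-5

The intervention breaks the incoming arrows to X_5: X_5 <- 1 if X_3 >= -1 else 7 no longer applies, and X_5 = 5.
X_3 = min(X_2, X_1) - 5  [with X_2=5, X_1=0]  = -5
X_6 = X_3 + 2X_5 - 2X_2  [with X_3=-5, X_5=5, X_2=5]  = -5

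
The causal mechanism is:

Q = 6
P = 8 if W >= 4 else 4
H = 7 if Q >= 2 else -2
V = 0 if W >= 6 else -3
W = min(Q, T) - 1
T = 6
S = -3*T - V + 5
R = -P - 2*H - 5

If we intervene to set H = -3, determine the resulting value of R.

do(H=-3) replaces the equation H = 7 if Q >= 2 else -2 with the constant H = -3.
W = min(Q, T) - 1  [with Q=6, T=6]  = 5
P = 8 if W >= 4 else 4  [with W=5]  = 8
R = -P - 2*H - 5  [with P=8, H=-3]  = -7

-7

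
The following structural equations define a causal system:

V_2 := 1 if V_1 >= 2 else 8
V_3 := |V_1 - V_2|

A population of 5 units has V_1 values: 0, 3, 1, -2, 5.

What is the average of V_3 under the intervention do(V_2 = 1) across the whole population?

2

The intervention sets V_2=1 in all 5 units regardless of V_1. Recomputing V_3 per unit gives 1, 2, 0, 3, 4; average 2.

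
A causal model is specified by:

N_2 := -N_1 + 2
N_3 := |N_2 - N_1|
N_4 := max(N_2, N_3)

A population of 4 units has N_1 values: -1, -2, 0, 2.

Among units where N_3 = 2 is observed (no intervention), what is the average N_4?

2

E[N_4|N_3=2] averages over only the 2 units with N_3=2 (N_1 = 0, 2): N_4 = 2, 2, mean 2.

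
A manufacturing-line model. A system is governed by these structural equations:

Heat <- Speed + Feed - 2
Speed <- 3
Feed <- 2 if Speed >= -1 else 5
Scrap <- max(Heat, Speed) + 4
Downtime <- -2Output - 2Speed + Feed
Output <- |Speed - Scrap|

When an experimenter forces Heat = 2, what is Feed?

Under do(Heat=2), the mechanism Heat <- Speed + Feed - 2 is discarded; Heat is fixed at 2.
Since Feed is not a descendant of the intervened variable, it is unaffected.
Feed = 2 if Speed >= -1 else 5  [with Speed=3]  = 2

2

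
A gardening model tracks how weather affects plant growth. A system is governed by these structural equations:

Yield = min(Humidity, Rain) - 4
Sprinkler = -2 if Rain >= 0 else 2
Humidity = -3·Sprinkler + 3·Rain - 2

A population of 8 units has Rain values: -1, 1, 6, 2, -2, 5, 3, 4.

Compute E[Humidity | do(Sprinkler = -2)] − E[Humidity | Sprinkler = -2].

The intervention sets Sprinkler=-2 in all 8 units regardless of Rain. Recomputing Humidity per unit gives 1, 7, 22, 10, -2, 19, 13, 16; average 10.75.
Observing Sprinkler=-2 restricts to units where Sprinkler's equation naturally yields -2: Rain ∈ {1, 6, 2, 5, 3, 4}. In that subpopulation Humidity = 7, 22, 10, 19, 13, 16, mean 14.5.
Difference = 10.75 − 14.5 = -3.75.

-3.75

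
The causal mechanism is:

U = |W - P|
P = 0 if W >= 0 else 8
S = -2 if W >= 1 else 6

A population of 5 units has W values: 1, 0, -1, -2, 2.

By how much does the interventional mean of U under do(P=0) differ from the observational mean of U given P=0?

The intervention sets P=0 in all 5 units regardless of W. Recomputing U per unit gives 1, 0, 1, 2, 2; average 1.2.
Observing P=0 restricts to units where P's equation naturally yields 0: W ∈ {1, 0, 2}. In that subpopulation U = 1, 0, 2, mean 1.
Difference = 1.2 − 1 = 0.2.

0.2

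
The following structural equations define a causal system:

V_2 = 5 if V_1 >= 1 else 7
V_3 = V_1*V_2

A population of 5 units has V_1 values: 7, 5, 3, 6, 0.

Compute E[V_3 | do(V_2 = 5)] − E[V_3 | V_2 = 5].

-5.25

do(V_2=5) breaks V_2's dependence on V_1. With V_2=5 fixed, V_3 across the units is 35, 25, 15, 30, 0, mean 21.
Conditioning on V_2=5 selects the 4 unit(s) with V_1 ∈ {7, 5, 3, 6}. Their V_3 values: 35, 25, 15, 30. Mean = 26.25.
Difference = 21 − 26.25 = -5.25.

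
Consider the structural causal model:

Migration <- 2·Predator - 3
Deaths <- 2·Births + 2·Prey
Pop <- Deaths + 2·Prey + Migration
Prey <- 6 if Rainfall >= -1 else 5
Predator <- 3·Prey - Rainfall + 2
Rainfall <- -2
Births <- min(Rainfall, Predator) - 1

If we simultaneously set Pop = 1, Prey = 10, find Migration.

65

Under do(Pop = 1, Prey = 10), each intervened variable's structural equation is replaced by its fixed value.
Predator = 3·Prey - Rainfall + 2  [with Prey=10, Rainfall=-2]  = 34
Migration = 2·Predator - 3  [with Predator=34]  = 65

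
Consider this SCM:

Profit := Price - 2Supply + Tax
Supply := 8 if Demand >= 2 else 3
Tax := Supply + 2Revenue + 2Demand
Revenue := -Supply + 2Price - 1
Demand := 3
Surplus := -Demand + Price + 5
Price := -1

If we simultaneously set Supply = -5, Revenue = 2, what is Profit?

14

Setting Supply = -5, Revenue = 2 by intervention discards those variables' equations.
Tax = Supply + 2Revenue + 2Demand  [with Supply=-5, Revenue=2, Demand=3]  = 5
Profit = Price - 2Supply + Tax  [with Price=-1, Supply=-5, Tax=5]  = 14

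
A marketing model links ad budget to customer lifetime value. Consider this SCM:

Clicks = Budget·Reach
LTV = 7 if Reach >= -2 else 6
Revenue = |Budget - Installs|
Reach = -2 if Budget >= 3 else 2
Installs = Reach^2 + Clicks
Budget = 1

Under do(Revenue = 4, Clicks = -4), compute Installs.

0

Under do(Revenue = 4, Clicks = -4), each intervened variable's structural equation is replaced by its fixed value.
Reach = -2 if Budget >= 3 else 2  [with Budget=1]  = 2
Installs = Reach^2 + Clicks  [with Reach=2, Clicks=-4]  = 0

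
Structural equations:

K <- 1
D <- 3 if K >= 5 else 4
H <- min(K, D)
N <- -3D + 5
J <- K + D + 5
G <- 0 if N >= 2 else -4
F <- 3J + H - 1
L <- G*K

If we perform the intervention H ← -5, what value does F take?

24

The intervention breaks the incoming arrows to H: H <- min(K, D) no longer applies, and H = -5.
D = 3 if K >= 5 else 4  [with K=1]  = 4
J = K + D + 5  [with K=1, D=4]  = 10
F = 3J + H - 1  [with J=10, H=-5]  = 24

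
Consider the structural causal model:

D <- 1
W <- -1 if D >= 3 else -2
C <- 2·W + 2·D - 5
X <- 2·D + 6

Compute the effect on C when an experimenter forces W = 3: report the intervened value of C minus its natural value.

The intervention breaks the incoming arrows to W: W <- -1 if D >= 3 else -2 no longer applies, and W = 3.
C = 2·W + 2·D - 5  [with W=3, D=1]  = 3
Without intervention: W = -1 if D >= 3 else -2  [with D=1]  = -2; C = 2·W + 2·D - 5  [with W=-2, D=1]  = -7.
Change = 3 − (-7) = 10.

10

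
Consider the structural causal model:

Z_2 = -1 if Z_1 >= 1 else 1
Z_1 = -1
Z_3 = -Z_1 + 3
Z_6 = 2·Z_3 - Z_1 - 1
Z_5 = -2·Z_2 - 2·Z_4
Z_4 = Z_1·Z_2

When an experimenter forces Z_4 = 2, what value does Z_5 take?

-6

Intervening sets Z_4 = 2 and removes its equation (Z_4 = Z_1·Z_2).
Z_2 = -1 if Z_1 >= 1 else 1  [with Z_1=-1]  = 1
Z_5 = -2·Z_2 - 2·Z_4  [with Z_2=1, Z_4=2]  = -6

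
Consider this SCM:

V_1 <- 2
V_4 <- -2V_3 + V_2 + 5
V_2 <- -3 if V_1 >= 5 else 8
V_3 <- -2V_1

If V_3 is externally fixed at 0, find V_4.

13

The intervention breaks the incoming arrows to V_3: V_3 <- -2V_1 no longer applies, and V_3 = 0.
V_2 = -3 if V_1 >= 5 else 8  [with V_1=2]  = 8
V_4 = -2V_3 + V_2 + 5  [with V_3=0, V_2=8]  = 13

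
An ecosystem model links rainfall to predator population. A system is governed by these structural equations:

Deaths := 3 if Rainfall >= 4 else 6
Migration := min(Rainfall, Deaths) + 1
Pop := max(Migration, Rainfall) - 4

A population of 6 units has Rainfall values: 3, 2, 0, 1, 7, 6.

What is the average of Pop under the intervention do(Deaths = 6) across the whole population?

The intervention sets Deaths=6 in all 6 units regardless of Rainfall. Recomputing Pop per unit gives 0, -1, -3, -2, 3, 3; average 0.

0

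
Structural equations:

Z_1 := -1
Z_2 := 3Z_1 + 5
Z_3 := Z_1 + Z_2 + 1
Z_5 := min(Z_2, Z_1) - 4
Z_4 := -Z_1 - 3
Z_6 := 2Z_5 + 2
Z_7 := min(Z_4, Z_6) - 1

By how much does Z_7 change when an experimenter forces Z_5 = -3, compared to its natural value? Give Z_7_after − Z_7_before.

Under do(Z_5=-3), the mechanism Z_5 := min(Z_2, Z_1) - 4 is discarded; Z_5 is fixed at -3.
Z_4 = -Z_1 - 3  [with Z_1=-1]  = -2
Z_6 = 2Z_5 + 2  [with Z_5=-3]  = -4
Z_7 = min(Z_4, Z_6) - 1  [with Z_4=-2, Z_6=-4]  = -5
Without intervention: Z_2 = 3Z_1 + 5  [with Z_1=-1]  = 2; Z_4 = -Z_1 - 3  [with Z_1=-1]  = -2; Z_5 = min(Z_2, Z_1) - 4  [with Z_2=2, Z_1=-1]  = -5; Z_6 = 2Z_5 + 2  [with Z_5=-5]  = -8; Z_7 = min(Z_4, Z_6) - 1  [with Z_4=-2, Z_6=-8]  = -9.
Change = -5 − (-9) = 4.

4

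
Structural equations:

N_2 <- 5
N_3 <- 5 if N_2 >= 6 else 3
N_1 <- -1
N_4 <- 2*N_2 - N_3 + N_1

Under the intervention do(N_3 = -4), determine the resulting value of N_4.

13

The intervention breaks the incoming arrows to N_3: N_3 <- 5 if N_2 >= 6 else 3 no longer applies, and N_3 = -4.
N_4 = 2*N_2 - N_3 + N_1  [with N_2=5, N_3=-4, N_1=-1]  = 13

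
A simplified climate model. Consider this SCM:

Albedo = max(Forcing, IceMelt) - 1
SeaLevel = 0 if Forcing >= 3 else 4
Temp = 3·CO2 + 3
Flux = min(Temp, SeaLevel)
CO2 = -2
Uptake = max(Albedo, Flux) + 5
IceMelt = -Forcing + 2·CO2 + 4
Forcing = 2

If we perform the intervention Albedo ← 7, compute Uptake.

12

do(Albedo=7) replaces the equation Albedo = max(Forcing, IceMelt) - 1 with the constant Albedo = 7.
Temp = 3·CO2 + 3  [with CO2=-2]  = -3
SeaLevel = 0 if Forcing >= 3 else 4  [with Forcing=2]  = 4
Flux = min(Temp, SeaLevel)  [with Temp=-3, SeaLevel=4]  = -3
Uptake = max(Albedo, Flux) + 5  [with Albedo=7, Flux=-3]  = 12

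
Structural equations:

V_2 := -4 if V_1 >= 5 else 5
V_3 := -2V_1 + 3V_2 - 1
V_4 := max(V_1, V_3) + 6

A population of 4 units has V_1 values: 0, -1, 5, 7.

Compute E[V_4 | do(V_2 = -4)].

8.75

The intervention sets V_2=-4 in all 4 units regardless of V_1. Recomputing V_4 per unit gives 6, 5, 11, 13; average 8.75.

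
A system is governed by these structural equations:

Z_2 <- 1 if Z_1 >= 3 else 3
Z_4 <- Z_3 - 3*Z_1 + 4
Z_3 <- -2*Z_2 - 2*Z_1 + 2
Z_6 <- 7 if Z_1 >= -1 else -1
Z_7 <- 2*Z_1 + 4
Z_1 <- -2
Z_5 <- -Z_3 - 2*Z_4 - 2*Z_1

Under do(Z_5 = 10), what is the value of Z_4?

The intervention breaks the incoming arrows to Z_5: Z_5 <- -Z_3 - 2*Z_4 - 2*Z_1 no longer applies, and Z_5 = 10.
Since Z_4 is not a descendant of the intervened variable, it is unaffected.
Z_2 = 1 if Z_1 >= 3 else 3  [with Z_1=-2]  = 3
Z_3 = -2*Z_2 - 2*Z_1 + 2  [with Z_2=3, Z_1=-2]  = 0
Z_4 = Z_3 - 3*Z_1 + 4  [with Z_3=0, Z_1=-2]  = 10

10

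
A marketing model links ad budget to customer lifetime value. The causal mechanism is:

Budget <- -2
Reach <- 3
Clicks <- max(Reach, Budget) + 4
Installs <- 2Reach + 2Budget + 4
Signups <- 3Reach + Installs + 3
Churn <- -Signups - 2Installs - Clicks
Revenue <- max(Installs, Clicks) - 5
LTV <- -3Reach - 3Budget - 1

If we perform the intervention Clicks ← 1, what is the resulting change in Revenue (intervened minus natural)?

-1

The intervention breaks the incoming arrows to Clicks: Clicks <- max(Reach, Budget) + 4 no longer applies, and Clicks = 1.
Installs = 2Reach + 2Budget + 4  [with Reach=3, Budget=-2]  = 6
Revenue = max(Installs, Clicks) - 5  [with Installs=6, Clicks=1]  = 1
Without intervention: Clicks = max(Reach, Budget) + 4  [with Reach=3, Budget=-2]  = 7; Installs = 2Reach + 2Budget + 4  [with Reach=3, Budget=-2]  = 6; Revenue = max(Installs, Clicks) - 5  [with Installs=6, Clicks=7]  = 2.
Change = 1 − 2 = -1.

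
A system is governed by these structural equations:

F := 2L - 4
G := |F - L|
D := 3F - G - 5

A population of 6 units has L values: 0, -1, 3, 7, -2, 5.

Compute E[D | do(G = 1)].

-6

Under do(G=1), G's equation is replaced by G=1 for every unit. Per-unit D: -18, -24, 0, 24, -30, 12. Mean = -6.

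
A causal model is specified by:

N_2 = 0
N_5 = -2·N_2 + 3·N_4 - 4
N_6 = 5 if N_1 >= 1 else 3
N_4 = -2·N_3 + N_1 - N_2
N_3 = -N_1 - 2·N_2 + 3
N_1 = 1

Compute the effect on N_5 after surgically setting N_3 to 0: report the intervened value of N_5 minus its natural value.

do(N_3=0) replaces the equation N_3 = -N_1 - 2·N_2 + 3 with the constant N_3 = 0.
N_4 = -2·N_3 + N_1 - N_2  [with N_3=0, N_1=1, N_2=0]  = 1
N_5 = -2·N_2 + 3·N_4 - 4  [with N_2=0, N_4=1]  = -1
Without intervention: N_3 = -N_1 - 2·N_2 + 3  [with N_1=1, N_2=0]  = 2; N_4 = -2·N_3 + N_1 - N_2  [with N_3=2, N_1=1, N_2=0]  = -3; N_5 = -2·N_2 + 3·N_4 - 4  [with N_2=0, N_4=-3]  = -13.
Change = -1 − (-13) = 12.

12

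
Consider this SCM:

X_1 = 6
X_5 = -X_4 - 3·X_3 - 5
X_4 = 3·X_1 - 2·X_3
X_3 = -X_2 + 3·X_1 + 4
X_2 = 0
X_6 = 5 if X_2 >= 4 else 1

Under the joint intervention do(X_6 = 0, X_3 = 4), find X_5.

Under do(X_6 = 0, X_3 = 4), each intervened variable's structural equation is replaced by its fixed value.
X_4 = 3·X_1 - 2·X_3  [with X_1=6, X_3=4]  = 10
X_5 = -X_4 - 3·X_3 - 5  [with X_4=10, X_3=4]  = -27

-27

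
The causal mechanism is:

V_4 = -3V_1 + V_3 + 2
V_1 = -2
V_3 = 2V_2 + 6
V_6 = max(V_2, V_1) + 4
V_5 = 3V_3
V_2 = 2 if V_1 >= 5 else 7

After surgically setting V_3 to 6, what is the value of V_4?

14

The intervention breaks the incoming arrows to V_3: V_3 = 2V_2 + 6 no longer applies, and V_3 = 6.
V_4 = -3V_1 + V_3 + 2  [with V_1=-2, V_3=6]  = 14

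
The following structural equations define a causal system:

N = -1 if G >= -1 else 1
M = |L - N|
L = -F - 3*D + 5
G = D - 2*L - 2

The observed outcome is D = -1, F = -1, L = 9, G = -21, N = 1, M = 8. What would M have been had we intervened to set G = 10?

Under do(G=10), the mechanism G = D - 2*L - 2 is discarded; G is fixed at 10.
L = -F - 3*D + 5  [with F=-1, D=-1]  = 9
N = -1 if G >= -1 else 1  [with G=10]  = -1
M = |L - N|  [with L=9, N=-1]  = 10

10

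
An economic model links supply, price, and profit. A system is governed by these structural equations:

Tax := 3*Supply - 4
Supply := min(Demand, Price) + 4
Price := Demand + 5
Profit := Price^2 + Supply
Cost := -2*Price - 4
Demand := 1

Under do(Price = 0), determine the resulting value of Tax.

8

do(Price=0) replaces the equation Price := Demand + 5 with the constant Price = 0.
Supply = min(Demand, Price) + 4  [with Demand=1, Price=0]  = 4
Tax = 3*Supply - 4  [with Supply=4]  = 8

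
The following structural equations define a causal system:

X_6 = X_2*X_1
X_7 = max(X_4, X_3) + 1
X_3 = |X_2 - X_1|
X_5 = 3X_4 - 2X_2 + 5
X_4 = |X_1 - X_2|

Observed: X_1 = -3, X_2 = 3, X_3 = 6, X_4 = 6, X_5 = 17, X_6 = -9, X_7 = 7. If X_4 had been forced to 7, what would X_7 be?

The intervention breaks the incoming arrows to X_4: X_4 = |X_1 - X_2| no longer applies, and X_4 = 7.
X_3 = |X_2 - X_1|  [with X_2=3, X_1=-3]  = 6
X_7 = max(X_4, X_3) + 1  [with X_4=7, X_3=6]  = 8

8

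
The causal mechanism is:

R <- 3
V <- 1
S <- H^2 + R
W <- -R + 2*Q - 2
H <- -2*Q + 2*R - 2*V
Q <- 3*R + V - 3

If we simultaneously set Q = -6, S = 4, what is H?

16

The joint intervention fixes Q = -6, S = 4, removing each variable's own equation.
H = -2*Q + 2*R - 2*V  [with Q=-6, R=3, V=1]  = 16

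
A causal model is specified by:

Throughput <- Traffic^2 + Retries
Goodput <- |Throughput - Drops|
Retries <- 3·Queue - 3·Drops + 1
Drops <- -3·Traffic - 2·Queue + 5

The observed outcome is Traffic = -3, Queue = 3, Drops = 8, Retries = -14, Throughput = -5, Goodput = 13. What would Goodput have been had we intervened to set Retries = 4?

Under do(Retries=4), the mechanism Retries <- 3·Queue - 3·Drops + 1 is discarded; Retries is fixed at 4.
Drops = -3·Traffic - 2·Queue + 5  [with Traffic=-3, Queue=3]  = 8
Throughput = Traffic^2 + Retries  [with Traffic=-3, Retries=4]  = 13
Goodput = |Throughput - Drops|  [with Throughput=13, Drops=8]  = 5

5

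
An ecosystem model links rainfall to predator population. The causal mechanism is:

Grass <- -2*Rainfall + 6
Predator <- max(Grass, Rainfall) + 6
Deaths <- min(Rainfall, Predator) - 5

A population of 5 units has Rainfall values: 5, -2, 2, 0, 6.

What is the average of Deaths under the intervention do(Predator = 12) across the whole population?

-2.8

Every unit gets Predator=12 under the intervention. Deaths values become 0, -7, -3, -5, 1; E[Deaths|do(Predator=12)] = -2.8.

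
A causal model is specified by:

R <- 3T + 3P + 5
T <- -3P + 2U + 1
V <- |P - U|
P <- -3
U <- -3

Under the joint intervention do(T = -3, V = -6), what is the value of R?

-13

Setting T = -3, V = -6 by intervention discards those variables' equations.
R = 3T + 3P + 5  [with T=-3, P=-3]  = -13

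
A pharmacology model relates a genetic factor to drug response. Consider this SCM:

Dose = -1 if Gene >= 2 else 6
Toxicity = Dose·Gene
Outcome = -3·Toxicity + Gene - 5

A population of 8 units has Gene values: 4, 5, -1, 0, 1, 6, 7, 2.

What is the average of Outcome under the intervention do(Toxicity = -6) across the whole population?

Under do(Toxicity=-6), Toxicity's equation is replaced by Toxicity=-6 for every unit. Per-unit Outcome: 17, 18, 12, 13, 14, 19, 20, 15. Mean = 16.

16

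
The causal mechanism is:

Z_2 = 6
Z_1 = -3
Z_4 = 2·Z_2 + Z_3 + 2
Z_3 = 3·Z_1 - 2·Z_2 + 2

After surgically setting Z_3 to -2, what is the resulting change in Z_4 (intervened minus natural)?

The intervention breaks the incoming arrows to Z_3: Z_3 = 3·Z_1 - 2·Z_2 + 2 no longer applies, and Z_3 = -2.
Z_4 = 2·Z_2 + Z_3 + 2  [with Z_2=6, Z_3=-2]  = 12
Without intervention: Z_3 = 3·Z_1 - 2·Z_2 + 2  [with Z_1=-3, Z_2=6]  = -19; Z_4 = 2·Z_2 + Z_3 + 2  [with Z_2=6, Z_3=-19]  = -5.
Change = 12 − (-5) = 17.

17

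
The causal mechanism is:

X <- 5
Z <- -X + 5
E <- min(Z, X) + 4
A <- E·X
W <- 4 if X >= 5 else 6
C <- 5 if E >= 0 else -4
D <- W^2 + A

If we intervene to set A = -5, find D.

11

The intervention breaks the incoming arrows to A: A <- E·X no longer applies, and A = -5.
W = 4 if X >= 5 else 6  [with X=5]  = 4
D = W^2 + A  [with W=4, A=-5]  = 11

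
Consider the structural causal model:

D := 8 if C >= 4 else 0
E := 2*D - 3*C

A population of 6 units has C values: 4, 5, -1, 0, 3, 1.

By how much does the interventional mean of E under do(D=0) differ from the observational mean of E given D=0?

The intervention sets D=0 in all 6 units regardless of C. Recomputing E per unit gives -12, -15, 3, 0, -9, -3; average -6.
Conditioning on D=0 selects the 4 unit(s) with C ∈ {-1, 0, 3, 1}. Their E values: 3, 0, -9, -3. Mean = -2.25.
Difference = -6 − (-2.25) = -3.75.

-3.75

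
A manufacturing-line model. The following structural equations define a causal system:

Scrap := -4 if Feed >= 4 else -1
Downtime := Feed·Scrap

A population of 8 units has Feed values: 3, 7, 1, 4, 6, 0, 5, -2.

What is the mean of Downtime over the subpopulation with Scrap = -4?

-22

E[Downtime|Scrap=-4] averages over only the 4 units with Scrap=-4 (Feed = 7, 4, 6, 5): Downtime = -28, -16, -24, -20, mean -22.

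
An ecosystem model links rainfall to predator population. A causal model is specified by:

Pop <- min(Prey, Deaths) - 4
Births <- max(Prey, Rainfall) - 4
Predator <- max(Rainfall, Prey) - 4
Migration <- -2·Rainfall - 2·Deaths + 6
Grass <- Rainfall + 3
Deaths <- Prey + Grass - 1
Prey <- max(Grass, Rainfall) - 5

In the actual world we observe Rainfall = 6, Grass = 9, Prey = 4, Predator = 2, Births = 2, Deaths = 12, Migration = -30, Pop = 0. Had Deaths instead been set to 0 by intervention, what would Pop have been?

Intervening sets Deaths = 0 and removes its equation (Deaths <- Prey + Grass - 1).
Grass = Rainfall + 3  [with Rainfall=6]  = 9
Prey = max(Grass, Rainfall) - 5  [with Grass=9, Rainfall=6]  = 4
Pop = min(Prey, Deaths) - 4  [with Prey=4, Deaths=0]  = -4

-4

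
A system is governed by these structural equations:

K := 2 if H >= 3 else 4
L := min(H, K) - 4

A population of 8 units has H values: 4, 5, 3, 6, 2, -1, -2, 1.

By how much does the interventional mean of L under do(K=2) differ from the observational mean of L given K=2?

-1

Under do(K=2), K's equation is replaced by K=2 for every unit. Per-unit L: -2, -2, -2, -2, -2, -5, -6, -3. Mean = -3.
Conditioning on K=2 selects the 4 unit(s) with H ∈ {4, 5, 3, 6}. Their L values: -2, -2, -2, -2. Mean = -2.
Difference = -3 − (-2) = -1.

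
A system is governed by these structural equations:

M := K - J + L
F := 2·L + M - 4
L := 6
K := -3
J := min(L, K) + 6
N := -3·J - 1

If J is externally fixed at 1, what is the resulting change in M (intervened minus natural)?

The intervention breaks the incoming arrows to J: J := min(L, K) + 6 no longer applies, and J = 1.
M = K - J + L  [with K=-3, J=1, L=6]  = 2
Without intervention: J = min(L, K) + 6  [with L=6, K=-3]  = 3; M = K - J + L  [with K=-3, J=3, L=6]  = 0.
Change = 2 − 0 = 2.

2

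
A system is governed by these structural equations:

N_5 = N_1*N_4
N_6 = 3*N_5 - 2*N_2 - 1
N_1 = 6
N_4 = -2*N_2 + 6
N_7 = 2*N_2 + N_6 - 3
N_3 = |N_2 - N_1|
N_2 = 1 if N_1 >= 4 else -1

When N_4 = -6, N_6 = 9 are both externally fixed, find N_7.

Setting N_4 = -6, N_6 = 9 by intervention discards those variables' equations.
N_2 = 1 if N_1 >= 4 else -1  [with N_1=6]  = 1
N_7 = 2*N_2 + N_6 - 3  [with N_2=1, N_6=9]  = 8

8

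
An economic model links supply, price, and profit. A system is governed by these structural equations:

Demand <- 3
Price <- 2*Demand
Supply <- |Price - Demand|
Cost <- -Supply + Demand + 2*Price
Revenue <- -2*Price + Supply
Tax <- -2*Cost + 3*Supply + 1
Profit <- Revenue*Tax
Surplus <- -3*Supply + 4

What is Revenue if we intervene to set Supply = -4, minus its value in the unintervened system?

do(Supply=-4) replaces the equation Supply <- |Price - Demand| with the constant Supply = -4.
Price = 2*Demand  [with Demand=3]  = 6
Revenue = -2*Price + Supply  [with Price=6, Supply=-4]  = -16
Without intervention: Price = 2*Demand  [with Demand=3]  = 6; Supply = |Price - Demand|  [with Price=6, Demand=3]  = 3; Revenue = -2*Price + Supply  [with Price=6, Supply=3]  = -9.
Change = -16 − (-9) = -7.

-7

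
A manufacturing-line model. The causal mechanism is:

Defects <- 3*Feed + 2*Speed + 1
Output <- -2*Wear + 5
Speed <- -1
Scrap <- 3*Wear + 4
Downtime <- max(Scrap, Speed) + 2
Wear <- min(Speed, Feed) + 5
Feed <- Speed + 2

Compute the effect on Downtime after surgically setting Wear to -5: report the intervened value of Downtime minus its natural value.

-17

The intervention breaks the incoming arrows to Wear: Wear <- min(Speed, Feed) + 5 no longer applies, and Wear = -5.
Scrap = 3*Wear + 4  [with Wear=-5]  = -11
Downtime = max(Scrap, Speed) + 2  [with Scrap=-11, Speed=-1]  = 1
Without intervention: Feed = Speed + 2  [with Speed=-1]  = 1; Wear = min(Speed, Feed) + 5  [with Speed=-1, Feed=1]  = 4; Scrap = 3*Wear + 4  [with Wear=4]  = 16; Downtime = max(Scrap, Speed) + 2  [with Scrap=16, Speed=-1]  = 18.
Change = 1 − 18 = -17.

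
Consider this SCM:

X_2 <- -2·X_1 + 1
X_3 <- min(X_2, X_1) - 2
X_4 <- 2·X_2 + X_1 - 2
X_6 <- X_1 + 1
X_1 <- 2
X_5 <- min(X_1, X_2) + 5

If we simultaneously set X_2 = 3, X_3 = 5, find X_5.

Under do(X_2 = 3, X_3 = 5), each intervened variable's structural equation is replaced by its fixed value.
X_5 = min(X_1, X_2) + 5  [with X_1=2, X_2=3]  = 7

7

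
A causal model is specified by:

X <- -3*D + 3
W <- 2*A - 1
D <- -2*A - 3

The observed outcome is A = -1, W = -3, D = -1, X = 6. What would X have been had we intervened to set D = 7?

-18

The intervention breaks the incoming arrows to D: D <- -2*A - 3 no longer applies, and D = 7.
X = -3*D + 3  [with D=7]  = -18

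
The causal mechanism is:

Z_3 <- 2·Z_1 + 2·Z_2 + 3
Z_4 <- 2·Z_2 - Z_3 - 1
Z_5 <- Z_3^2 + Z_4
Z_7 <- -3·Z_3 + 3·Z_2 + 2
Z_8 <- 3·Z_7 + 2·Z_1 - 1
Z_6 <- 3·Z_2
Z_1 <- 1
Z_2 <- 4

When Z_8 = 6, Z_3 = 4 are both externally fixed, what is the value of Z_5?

The joint intervention fixes Z_8 = 6, Z_3 = 4, removing each variable's own equation.
Z_4 = 2·Z_2 - Z_3 - 1  [with Z_2=4, Z_3=4]  = 3
Z_5 = Z_3^2 + Z_4  [with Z_3=4, Z_4=3]  = 19

19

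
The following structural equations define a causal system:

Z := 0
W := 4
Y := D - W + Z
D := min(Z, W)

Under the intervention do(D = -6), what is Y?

-10

The intervention breaks the incoming arrows to D: D := min(Z, W) no longer applies, and D = -6.
Y = D - W + Z  [with D=-6, W=4, Z=0]  = -10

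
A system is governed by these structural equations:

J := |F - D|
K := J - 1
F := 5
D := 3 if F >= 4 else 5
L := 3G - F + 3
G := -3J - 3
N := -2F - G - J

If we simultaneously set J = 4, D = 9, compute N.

1

The joint intervention fixes J = 4, D = 9, removing each variable's own equation.
G = -3J - 3  [with J=4]  = -15
N = -2F - G - J  [with F=5, G=-15, J=4]  = 1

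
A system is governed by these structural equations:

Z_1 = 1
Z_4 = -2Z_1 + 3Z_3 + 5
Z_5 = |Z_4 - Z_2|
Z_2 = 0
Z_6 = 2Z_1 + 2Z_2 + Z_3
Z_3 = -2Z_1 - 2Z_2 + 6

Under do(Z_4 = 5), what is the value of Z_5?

5

Intervening sets Z_4 = 5 and removes its equation (Z_4 = -2Z_1 + 3Z_3 + 5).
Z_5 = |Z_4 - Z_2|  [with Z_4=5, Z_2=0]  = 5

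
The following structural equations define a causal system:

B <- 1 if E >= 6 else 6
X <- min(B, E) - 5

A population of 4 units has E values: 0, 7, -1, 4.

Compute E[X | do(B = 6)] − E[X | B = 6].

1.25

The intervention sets B=6 in all 4 units regardless of E. Recomputing X per unit gives -5, 1, -6, -1; average -2.75.
Observing B=6 restricts to units where B's equation naturally yields 6: E ∈ {0, -1, 4}. In that subpopulation X = -5, -6, -1, mean -4.
Difference = -2.75 − (-4) = 1.25.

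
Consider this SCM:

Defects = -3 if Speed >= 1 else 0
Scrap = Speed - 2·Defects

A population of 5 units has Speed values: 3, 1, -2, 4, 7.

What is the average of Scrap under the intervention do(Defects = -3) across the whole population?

8.6

Under do(Defects=-3), Defects's equation is replaced by Defects=-3 for every unit. Per-unit Scrap: 9, 7, 4, 10, 13. Mean = 8.6.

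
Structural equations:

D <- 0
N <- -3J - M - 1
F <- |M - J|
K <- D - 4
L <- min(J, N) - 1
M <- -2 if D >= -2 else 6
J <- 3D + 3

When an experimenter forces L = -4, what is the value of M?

Intervening sets L = -4 and removes its equation (L <- min(J, N) - 1).
M is not downstream of the intervention, so its value is determined by the original equations.
M = -2 if D >= -2 else 6  [with D=0]  = -2

-2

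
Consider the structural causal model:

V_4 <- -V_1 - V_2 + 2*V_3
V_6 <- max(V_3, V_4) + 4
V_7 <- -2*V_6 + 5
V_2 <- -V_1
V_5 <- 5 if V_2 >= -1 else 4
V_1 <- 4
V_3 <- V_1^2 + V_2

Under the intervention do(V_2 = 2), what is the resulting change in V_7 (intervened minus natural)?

Under do(V_2=2), the mechanism V_2 <- -V_1 is discarded; V_2 is fixed at 2.
V_3 = V_1^2 + V_2  [with V_1=4, V_2=2]  = 18
V_4 = -V_1 - V_2 + 2*V_3  [with V_1=4, V_2=2, V_3=18]  = 30
V_6 = max(V_3, V_4) + 4  [with V_3=18, V_4=30]  = 34
V_7 = -2*V_6 + 5  [with V_6=34]  = -63
Without intervention: V_2 = -V_1  [with V_1=4]  = -4; V_3 = V_1^2 + V_2  [with V_1=4, V_2=-4]  = 12; V_4 = -V_1 - V_2 + 2*V_3  [with V_1=4, V_2=-4, V_3=12]  = 24; V_6 = max(V_3, V_4) + 4  [with V_3=12, V_4=24]  = 28; V_7 = -2*V_6 + 5  [with V_6=28]  = -51.
Change = -63 − (-51) = -12.

-12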